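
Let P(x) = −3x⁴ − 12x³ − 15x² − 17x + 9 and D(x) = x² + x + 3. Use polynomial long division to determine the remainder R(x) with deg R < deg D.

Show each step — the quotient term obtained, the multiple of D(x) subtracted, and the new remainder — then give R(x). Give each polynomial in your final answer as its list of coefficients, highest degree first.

R = [7, 0]

Step 1: lead(−3x⁴ − 12x³ − 15x² − 17x + 9) ÷ lead(D) = −3x⁴ ÷ x² = −3x². Subtract (−3x²)·D = −3x⁴ − 3x³ − 9x². Remainder: −9x³ − 6x² − 17x + 9.
Step 2: lead(−9x³ − 6x² − 17x + 9) ÷ lead(D) = −9x³ ÷ x² = −9x. Subtract (−9x)·D = −9x³ − 9x² − 27x. Remainder: 3x² + 10x + 9.
Step 3: lead(3x² + 10x + 9) ÷ lead(D) = 3x² ÷ x² = 3. Subtract (3)·D = 3x² + 3x + 9. Remainder: 7x.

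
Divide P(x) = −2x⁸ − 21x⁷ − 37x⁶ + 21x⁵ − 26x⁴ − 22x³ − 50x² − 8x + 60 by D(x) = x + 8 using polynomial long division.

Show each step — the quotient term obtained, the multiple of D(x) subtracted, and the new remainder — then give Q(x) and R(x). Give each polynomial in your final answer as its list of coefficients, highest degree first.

Q = [-2, -5, 3, -3, -2, -6, -2, 8]; R = [-4]

Step 1: lead(−2x⁸ − 21x⁷ − 37x⁶ + 21x⁵ − 26x⁴ − 22x³ − 50x² − 8x + 60) ÷ lead(D) = −2x⁸ ÷ x = −2x⁷. Subtract (−2x⁷)·D = −2x⁸ − 16x⁷. Remainder: −5x⁷ − 37x⁶ + 21x⁵ − 26x⁴ − 22x³ − 50x² − 8x + 60.
Step 2: lead(−5x⁷ − 37x⁶ + 21x⁵ − 26x⁴ − 22x³ − 50x² − 8x + 60) ÷ lead(D) = −5x⁷ ÷ x = −5x⁶. Subtract (−5x⁶)·D = −5x⁷ − 40x⁶. Remainder: 3x⁶ + 21x⁵ − 26x⁴ − 22x³ − 50x² − 8x + 60.
Step 3: lead(3x⁶ + 21x⁵ − 26x⁴ − 22x³ − 50x² − 8x + 60) ÷ lead(D) = 3x⁶ ÷ x = 3x⁵. Subtract (3x⁵)·D = 3x⁶ + 24x⁵. Remainder: −3x⁵ − 26x⁴ − 22x³ − 50x² − 8x + 60.
Step 4: lead(−3x⁵ − 26x⁴ − 22x³ − 50x² − 8x + 60) ÷ lead(D) = −3x⁵ ÷ x = −3x⁴. Subtract (−3x⁴)·D = −3x⁵ − 24x⁴. Remainder: −2x⁴ − 22x³ − 50x² − 8x + 60.
Step 5: lead(−2x⁴ − 22x³ − 50x² − 8x + 60) ÷ lead(D) = −2x⁴ ÷ x = −2x³. Subtract (−2x³)·D = −2x⁴ − 16x³. Remainder: −6x³ − 50x² − 8x + 60.
Step 6: lead(−6x³ − 50x² − 8x + 60) ÷ lead(D) = −6x³ ÷ x = −6x². Subtract (−6x²)·D = −6x³ − 48x². Remainder: −2x² − 8x + 60.
Step 7: lead(−2x² − 8x + 60) ÷ lead(D) = −2x² ÷ x = −2x. Subtract (−2x)·D = −2x² − 16x. Remainder: 8x + 60.
Step 8: lead(8x + 60) ÷ lead(D) = 8x ÷ x = 8. Subtract (8)·D = 8x + 64. Remainder: −4.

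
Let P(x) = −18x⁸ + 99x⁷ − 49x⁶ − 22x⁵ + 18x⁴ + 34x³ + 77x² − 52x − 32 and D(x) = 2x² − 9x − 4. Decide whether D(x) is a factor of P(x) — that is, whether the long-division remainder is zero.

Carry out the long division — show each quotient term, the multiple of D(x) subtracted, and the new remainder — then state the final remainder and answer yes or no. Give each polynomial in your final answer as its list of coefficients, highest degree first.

Step 1: lead(−18x⁸ + 99x⁷ − 49x⁶ − 22x⁵ + 18x⁴ + 34x³ + 77x² − 52x − 32) ÷ lead(D) = −18x⁸ ÷ 2x² = −9x⁶. Subtract (−9x⁶)·D = −18x⁸ + 81x⁷ + 36x⁶. Remainder: 18x⁷ − 85x⁶ − 22x⁵ + 18x⁴ + 34x³ + 77x² − 52x − 32.
Step 2: lead(18x⁷ − 85x⁶ − 22x⁵ + 18x⁴ + 34x³ + 77x² − 52x − 32) ÷ lead(D) = 18x⁷ ÷ 2x² = 9x⁵. Subtract (9x⁵)·D = 18x⁷ − 81x⁶ − 36x⁵. Remainder: −4x⁶ + 14x⁵ + 18x⁴ + 34x³ + 77x² − 52x − 32.
Step 3: lead(−4x⁶ + 14x⁵ + 18x⁴ + 34x³ + 77x² − 52x − 32) ÷ lead(D) = −4x⁶ ÷ 2x² = −2x⁴. Subtract (−2x⁴)·D = −4x⁶ + 18x⁵ + 8x⁴. Remainder: −4x⁵ + 10x⁴ + 34x³ + 77x² − 52x − 32.
Step 4: lead(−4x⁵ + 10x⁴ + 34x³ + 77x² − 52x − 32) ÷ lead(D) = −4x⁵ ÷ 2x² = −2x³. Subtract (−2x³)·D = −4x⁵ + 18x⁴ + 8x³. Remainder: −8x⁴ + 26x³ + 77x² − 52x − 32.
Step 5: lead(−8x⁴ + 26x³ + 77x² − 52x − 32) ÷ lead(D) = −8x⁴ ÷ 2x² = −4x². Subtract (−4x²)·D = −8x⁴ + 36x³ + 16x². Remainder: −10x³ + 61x² − 52x − 32.
Step 6: lead(−10x³ + 61x² − 52x − 32) ÷ lead(D) = −10x³ ÷ 2x² = −5x. Subtract (−5x)·D = −10x³ + 45x² + 20x. Remainder: 16x² − 72x − 32.
Step 7: lead(16x² − 72x − 32) ÷ lead(D) = 16x² ÷ 2x² = 8. Subtract (8)·D = 16x² − 72x − 32. Remainder: 0.

R = [0], so D(x) is a factor of P(x). yes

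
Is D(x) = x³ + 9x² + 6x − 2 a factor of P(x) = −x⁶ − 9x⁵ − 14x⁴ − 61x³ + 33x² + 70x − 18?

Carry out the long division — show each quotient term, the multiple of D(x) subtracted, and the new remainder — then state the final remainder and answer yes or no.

Step 1: lead(−x⁶ − 9x⁵ − 14x⁴ − 61x³ + 33x² + 70x − 18) ÷ lead(D) = −x⁶ ÷ x³ = −x³. Subtract (−x³)·D = −x⁶ − 9x⁵ − 6x⁴ + 2x³. Remainder: −8x⁴ − 63x³ + 33x² + 70x − 18.
Step 2: lead(−8x⁴ − 63x³ + 33x² + 70x − 18) ÷ lead(D) = −8x⁴ ÷ x³ = −8x. Subtract (−8x)·D = −8x⁴ − 72x³ − 48x² + 16x. Remainder: 9x³ + 81x² + 54x − 18.
Step 3: lead(9x³ + 81x² + 54x − 18) ÷ lead(D) = 9x³ ÷ x³ = 9. Subtract (9)·D = 9x³ + 81x² + 54x − 18. Remainder: 0.

R(x) = 0, so D(x) is a factor of P(x). yes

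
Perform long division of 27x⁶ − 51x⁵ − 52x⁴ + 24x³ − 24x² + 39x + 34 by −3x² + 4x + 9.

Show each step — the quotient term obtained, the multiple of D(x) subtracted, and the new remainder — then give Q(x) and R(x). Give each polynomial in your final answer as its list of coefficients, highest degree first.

Q = [-9, 5, -3, 3, 3]; R = [7]

Step 1: lead(27x⁶ − 51x⁵ − 52x⁴ + 24x³ − 24x² + 39x + 34) ÷ lead(D) = 27x⁶ ÷ −3x² = −9x⁴. Subtract (−9x⁴)·D = 27x⁶ − 36x⁵ − 81x⁴. Remainder: −15x⁵ + 29x⁴ + 24x³ − 24x² + 39x + 34.
Step 2: lead(−15x⁵ + 29x⁴ + 24x³ − 24x² + 39x + 34) ÷ lead(D) = −15x⁵ ÷ −3x² = 5x³. Subtract (5x³)·D = −15x⁵ + 20x⁴ + 45x³. Remainder: 9x⁴ − 21x³ − 24x² + 39x + 34.
Step 3: lead(9x⁴ − 21x³ − 24x² + 39x + 34) ÷ lead(D) = 9x⁴ ÷ −3x² = −3x². Subtract (−3x²)·D = 9x⁴ − 12x³ − 27x². Remainder: −9x³ + 3x² + 39x + 34.
Step 4: lead(−9x³ + 3x² + 39x + 34) ÷ lead(D) = −9x³ ÷ −3x² = 3x. Subtract (3x)·D = −9x³ + 12x² + 27x. Remainder: −9x² + 12x + 34.
Step 5: lead(−9x² + 12x + 34) ÷ lead(D) = −9x² ÷ −3x² = 3. Subtract (3)·D = −9x² + 12x + 27. Remainder: 7.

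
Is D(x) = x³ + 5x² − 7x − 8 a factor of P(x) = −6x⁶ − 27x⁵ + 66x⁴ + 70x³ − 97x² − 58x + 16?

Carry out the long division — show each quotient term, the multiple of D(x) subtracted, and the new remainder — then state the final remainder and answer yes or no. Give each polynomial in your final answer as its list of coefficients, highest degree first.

Step 1: lead(−6x⁶ − 27x⁵ + 66x⁴ + 70x³ − 97x² − 58x + 16) ÷ lead(D) = −6x⁶ ÷ x³ = −6x³. Subtract (−6x³)·D = −6x⁶ − 30x⁵ + 42x⁴ + 48x³. Remainder: 3x⁵ + 24x⁴ + 22x³ − 97x² − 58x + 16.
Step 2: lead(3x⁵ + 24x⁴ + 22x³ − 97x² − 58x + 16) ÷ lead(D) = 3x⁵ ÷ x³ = 3x². Subtract (3x²)·D = 3x⁵ + 15x⁴ − 21x³ − 24x². Remainder: 9x⁴ + 43x³ − 73x² − 58x + 16.
Step 3: lead(9x⁴ + 43x³ − 73x² − 58x + 16) ÷ lead(D) = 9x⁴ ÷ x³ = 9x. Subtract (9x)·D = 9x⁴ + 45x³ − 63x² − 72x. Remainder: −2x³ − 10x² + 14x + 16.
Step 4: lead(−2x³ − 10x² + 14x + 16) ÷ lead(D) = −2x³ ÷ x³ = −2. Subtract (−2)·D = −2x³ − 10x² + 14x + 16. Remainder: 0.

R = [0], so D(x) is a factor of P(x). yes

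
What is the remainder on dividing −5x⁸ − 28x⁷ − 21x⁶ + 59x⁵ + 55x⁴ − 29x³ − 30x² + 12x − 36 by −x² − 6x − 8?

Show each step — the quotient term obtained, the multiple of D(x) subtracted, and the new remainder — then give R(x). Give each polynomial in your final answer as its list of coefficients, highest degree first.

Step 1: lead(−5x⁸ − 28x⁷ − 21x⁶ + 59x⁵ + 55x⁴ − 29x³ − 30x² + 12x − 36) ÷ lead(D) = −5x⁸ ÷ −x² = 5x⁶. Subtract (5x⁶)·D = −5x⁸ − 30x⁷ − 40x⁶. Remainder: 2x⁷ + 19x⁶ + 59x⁵ + 55x⁴ − 29x³ − 30x² + 12x − 36.
Step 2: lead(2x⁷ + 19x⁶ + 59x⁵ + 55x⁴ − 29x³ − 30x² + 12x − 36) ÷ lead(D) = 2x⁷ ÷ −x² = −2x⁵. Subtract (−2x⁵)·D = 2x⁷ + 12x⁶ + 16x⁵. Remainder: 7x⁶ + 43x⁵ + 55x⁴ − 29x³ − 30x² + 12x − 36.
Step 3: lead(7x⁶ + 43x⁵ + 55x⁴ − 29x³ − 30x² + 12x − 36) ÷ lead(D) = 7x⁶ ÷ −x² = −7x⁴. Subtract (−7x⁴)·D = 7x⁶ + 42x⁵ + 56x⁴. Remainder: x⁵ − x⁴ − 29x³ − 30x² + 12x − 36.
Step 4: lead(x⁵ − x⁴ − 29x³ − 30x² + 12x − 36) ÷ lead(D) = x⁵ ÷ −x² = −x³. Subtract (−x³)·D = x⁵ + 6x⁴ + 8x³. Remainder: −7x⁴ − 37x³ − 30x² + 12x − 36.
Step 5: lead(−7x⁴ − 37x³ − 30x² + 12x − 36) ÷ lead(D) = −7x⁴ ÷ −x² = 7x². Subtract (7x²)·D = −7x⁴ − 42x³ − 56x². Remainder: 5x³ + 26x² + 12x − 36.
Step 6: lead(5x³ + 26x² + 12x − 36) ÷ lead(D) = 5x³ ÷ −x² = −5x. Subtract (−5x)·D = 5x³ + 30x² + 40x. Remainder: −4x² − 28x − 36.
Step 7: lead(−4x² − 28x − 36) ÷ lead(D) = −4x² ÷ −x² = 4. Subtract (4)·D = −4x² − 24x − 32. Remainder: −4x − 4.

R = [-4, -4]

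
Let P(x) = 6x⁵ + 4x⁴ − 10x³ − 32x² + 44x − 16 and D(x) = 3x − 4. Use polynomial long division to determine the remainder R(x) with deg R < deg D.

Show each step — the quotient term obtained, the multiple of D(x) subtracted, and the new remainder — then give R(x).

R(x) = 0

Step 1: lead(6x⁵ + 4x⁴ − 10x³ − 32x² + 44x − 16) ÷ lead(D) = 6x⁵ ÷ 3x = 2x⁴. Subtract (2x⁴)·D = 6x⁵ − 8x⁴. Remainder: 12x⁴ − 10x³ − 32x² + 44x − 16.
Step 2: lead(12x⁴ − 10x³ − 32x² + 44x − 16) ÷ lead(D) = 12x⁴ ÷ 3x = 4x³. Subtract (4x³)·D = 12x⁴ − 16x³. Remainder: 6x³ − 32x² + 44x − 16.
Step 3: lead(6x³ − 32x² + 44x − 16) ÷ lead(D) = 6x³ ÷ 3x = 2x². Subtract (2x²)·D = 6x³ − 8x². Remainder: −24x² + 44x − 16.
Step 4: lead(−24x² + 44x − 16) ÷ lead(D) = −24x² ÷ 3x = −8x. Subtract (−8x)·D = −24x² + 32x. Remainder: 12x − 16.
Step 5: lead(12x − 16) ÷ lead(D) = 12x ÷ 3x = 4. Subtract (4)·D = 12x − 16. Remainder: 0.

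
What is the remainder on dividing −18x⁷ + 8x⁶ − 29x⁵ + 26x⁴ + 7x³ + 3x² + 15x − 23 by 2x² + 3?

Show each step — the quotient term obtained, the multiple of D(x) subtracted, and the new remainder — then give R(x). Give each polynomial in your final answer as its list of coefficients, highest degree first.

R = [4]

Step 1: lead(−18x⁷ + 8x⁶ − 29x⁵ + 26x⁴ + 7x³ + 3x² + 15x − 23) ÷ lead(D) = −18x⁷ ÷ 2x² = −9x⁵. Subtract (−9x⁵)·D = −18x⁷ − 27x⁵. Remainder: 8x⁶ − 2x⁵ + 26x⁴ + 7x³ + 3x² + 15x − 23.
Step 2: lead(8x⁶ − 2x⁵ + 26x⁴ + 7x³ + 3x² + 15x − 23) ÷ lead(D) = 8x⁶ ÷ 2x² = 4x⁴. Subtract (4x⁴)·D = 8x⁶ + 12x⁴. Remainder: −2x⁵ + 14x⁴ + 7x³ + 3x² + 15x − 23.
Step 3: lead(−2x⁵ + 14x⁴ + 7x³ + 3x² + 15x − 23) ÷ lead(D) = −2x⁵ ÷ 2x² = −x³. Subtract (−x³)·D = −2x⁵ − 3x³. Remainder: 14x⁴ + 10x³ + 3x² + 15x − 23.
Step 4: lead(14x⁴ + 10x³ + 3x² + 15x − 23) ÷ lead(D) = 14x⁴ ÷ 2x² = 7x². Subtract (7x²)·D = 14x⁴ + 21x². Remainder: 10x³ − 18x² + 15x − 23.
Step 5: lead(10x³ − 18x² + 15x − 23) ÷ lead(D) = 10x³ ÷ 2x² = 5x. Subtract (5x)·D = 10x³ + 15x. Remainder: −18x² − 23.
Step 6: lead(−18x² − 23) ÷ lead(D) = −18x² ÷ 2x² = −9. Subtract (−9)·D = −18x² − 27. Remainder: 4.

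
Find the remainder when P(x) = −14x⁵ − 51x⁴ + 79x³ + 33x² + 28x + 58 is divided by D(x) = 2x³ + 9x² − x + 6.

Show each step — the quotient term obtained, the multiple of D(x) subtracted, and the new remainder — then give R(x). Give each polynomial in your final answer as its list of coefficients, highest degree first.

R = [1, 4]

Step 1: lead(−14x⁵ − 51x⁴ + 79x³ + 33x² + 28x + 58) ÷ lead(D) = −14x⁵ ÷ 2x³ = −7x². Subtract (−7x²)·D = −14x⁵ − 63x⁴ + 7x³ − 42x². Remainder: 12x⁴ + 72x³ + 75x² + 28x + 58.
Step 2: lead(12x⁴ + 72x³ + 75x² + 28x + 58) ÷ lead(D) = 12x⁴ ÷ 2x³ = 6x. Subtract (6x)·D = 12x⁴ + 54x³ − 6x² + 36x. Remainder: 18x³ + 81x² − 8x + 58.
Step 3: lead(18x³ + 81x² − 8x + 58) ÷ lead(D) = 18x³ ÷ 2x³ = 9. Subtract (9)·D = 18x³ + 81x² − 9x + 54. Remainder: x + 4.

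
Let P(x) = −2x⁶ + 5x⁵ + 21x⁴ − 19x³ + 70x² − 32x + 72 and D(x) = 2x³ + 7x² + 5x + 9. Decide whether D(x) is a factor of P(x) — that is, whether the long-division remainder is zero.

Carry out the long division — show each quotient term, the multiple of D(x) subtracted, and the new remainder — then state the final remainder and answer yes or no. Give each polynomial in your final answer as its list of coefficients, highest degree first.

Step 1: lead(−2x⁶ + 5x⁵ + 21x⁴ − 19x³ + 70x² − 32x + 72) ÷ lead(D) = −2x⁶ ÷ 2x³ = −x³. Subtract (−x³)·D = −2x⁶ − 7x⁵ − 5x⁴ − 9x³. Remainder: 12x⁵ + 26x⁴ − 10x³ + 70x² − 32x + 72.
Step 2: lead(12x⁵ + 26x⁴ − 10x³ + 70x² − 32x + 72) ÷ lead(D) = 12x⁵ ÷ 2x³ = 6x². Subtract (6x²)·D = 12x⁵ + 42x⁴ + 30x³ + 54x². Remainder: −16x⁴ − 40x³ + 16x² − 32x + 72.
Step 3: lead(−16x⁴ − 40x³ + 16x² − 32x + 72) ÷ lead(D) = −16x⁴ ÷ 2x³ = −8x. Subtract (−8x)·D = −16x⁴ − 56x³ − 40x² − 72x. Remainder: 16x³ + 56x² + 40x + 72.
Step 4: lead(16x³ + 56x² + 40x + 72) ÷ lead(D) = 16x³ ÷ 2x³ = 8. Subtract (8)·D = 16x³ + 56x² + 40x + 72. Remainder: 0.

R = [0], so D(x) is a factor of P(x). yes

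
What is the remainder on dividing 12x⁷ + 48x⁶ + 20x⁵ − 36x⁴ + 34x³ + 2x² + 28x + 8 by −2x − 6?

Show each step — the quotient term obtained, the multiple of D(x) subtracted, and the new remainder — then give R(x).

R(x) = −4

Step 1: lead(12x⁷ + 48x⁶ + 20x⁵ − 36x⁴ + 34x³ + 2x² + 28x + 8) ÷ lead(D) = 12x⁷ ÷ −2x = −6x⁶. Subtract (−6x⁶)·D = 12x⁷ + 36x⁶. Remainder: 12x⁶ + 20x⁵ − 36x⁴ + 34x³ + 2x² + 28x + 8.
Step 2: lead(12x⁶ + 20x⁵ − 36x⁴ + 34x³ + 2x² + 28x + 8) ÷ lead(D) = 12x⁶ ÷ −2x = −6x⁵. Subtract (−6x⁵)·D = 12x⁶ + 36x⁵. Remainder: −16x⁵ − 36x⁴ + 34x³ + 2x² + 28x + 8.
Step 3: lead(−16x⁵ − 36x⁴ + 34x³ + 2x² + 28x + 8) ÷ lead(D) = −16x⁵ ÷ −2x = 8x⁴. Subtract (8x⁴)·D = −16x⁵ − 48x⁴. Remainder: 12x⁴ + 34x³ + 2x² + 28x + 8.
Step 4: lead(12x⁴ + 34x³ + 2x² + 28x + 8) ÷ lead(D) = 12x⁴ ÷ −2x = −6x³. Subtract (−6x³)·D = 12x⁴ + 36x³. Remainder: −2x³ + 2x² + 28x + 8.
Step 5: lead(−2x³ + 2x² + 28x + 8) ÷ lead(D) = −2x³ ÷ −2x = x². Subtract (x²)·D = −2x³ − 6x². Remainder: 8x² + 28x + 8.
Step 6: lead(8x² + 28x + 8) ÷ lead(D) = 8x² ÷ −2x = −4x. Subtract (−4x)·D = 8x² + 24x. Remainder: 4x + 8.
Step 7: lead(4x + 8) ÷ lead(D) = 4x ÷ −2x = −2. Subtract (−2)·D = 4x + 12. Remainder: −4.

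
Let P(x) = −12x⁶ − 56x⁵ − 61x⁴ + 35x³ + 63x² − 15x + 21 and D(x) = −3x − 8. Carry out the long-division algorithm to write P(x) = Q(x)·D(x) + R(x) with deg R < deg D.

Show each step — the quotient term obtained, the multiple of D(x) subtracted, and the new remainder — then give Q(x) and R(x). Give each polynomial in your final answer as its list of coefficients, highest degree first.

Q = [4, 8, -1, -9, 3, -3]; R = [-3]

Step 1: lead(−12x⁶ − 56x⁵ − 61x⁴ + 35x³ + 63x² − 15x + 21) ÷ lead(D) = −12x⁶ ÷ −3x = 4x⁵. Subtract (4x⁵)·D = −12x⁶ − 32x⁵. Remainder: −24x⁵ − 61x⁴ + 35x³ + 63x² − 15x + 21.
Step 2: lead(−24x⁵ − 61x⁴ + 35x³ + 63x² − 15x + 21) ÷ lead(D) = −24x⁵ ÷ −3x = 8x⁴. Subtract (8x⁴)·D = −24x⁵ − 64x⁴. Remainder: 3x⁴ + 35x³ + 63x² − 15x + 21.
Step 3: lead(3x⁴ + 35x³ + 63x² − 15x + 21) ÷ lead(D) = 3x⁴ ÷ −3x = −x³. Subtract (−x³)·D = 3x⁴ + 8x³. Remainder: 27x³ + 63x² − 15x + 21.
Step 4: lead(27x³ + 63x² − 15x + 21) ÷ lead(D) = 27x³ ÷ −3x = −9x². Subtract (−9x²)·D = 27x³ + 72x². Remainder: −9x² − 15x + 21.
Step 5: lead(−9x² − 15x + 21) ÷ lead(D) = −9x² ÷ −3x = 3x. Subtract (3x)·D = −9x² − 24x. Remainder: 9x + 21.
Step 6: lead(9x + 21) ÷ lead(D) = 9x ÷ −3x = −3. Subtract (−3)·D = 9x + 24. Remainder: −3.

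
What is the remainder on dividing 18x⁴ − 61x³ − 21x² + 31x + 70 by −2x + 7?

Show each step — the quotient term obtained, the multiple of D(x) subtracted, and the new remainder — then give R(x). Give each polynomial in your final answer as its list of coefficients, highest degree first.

Step 1: lead(18x⁴ − 61x³ − 21x² + 31x + 70) ÷ lead(D) = 18x⁴ ÷ −2x = −9x³. Subtract (−9x³)·D = 18x⁴ − 63x³. Remainder: 2x³ − 21x² + 31x + 70.
Step 2: lead(2x³ − 21x² + 31x + 70) ÷ lead(D) = 2x³ ÷ −2x = −x². Subtract (−x²)·D = 2x³ − 7x². Remainder: −14x² + 31x + 70.
Step 3: lead(−14x² + 31x + 70) ÷ lead(D) = −14x² ÷ −2x = 7x. Subtract (7x)·D = −14x² + 49x. Remainder: −18x + 70.
Step 4: lead(−18x + 70) ÷ lead(D) = −18x ÷ −2x = 9. Subtract (9)·D = −18x + 63. Remainder: 7.

R = [7]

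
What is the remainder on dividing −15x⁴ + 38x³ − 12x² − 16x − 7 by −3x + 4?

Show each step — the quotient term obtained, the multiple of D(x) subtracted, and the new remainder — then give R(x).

Step 1: lead(−15x⁴ + 38x³ − 12x² − 16x − 7) ÷ lead(D) = −15x⁴ ÷ −3x = 5x³. Subtract (5x³)·D = −15x⁴ + 20x³. Remainder: 18x³ − 12x² − 16x − 7.
Step 2: lead(18x³ − 12x² − 16x − 7) ÷ lead(D) = 18x³ ÷ −3x = −6x². Subtract (−6x²)·D = 18x³ − 24x². Remainder: 12x² − 16x − 7.
Step 3: lead(12x² − 16x − 7) ÷ lead(D) = 12x² ÷ −3x = −4x. Subtract (−4x)·D = 12x² − 16x. Remainder: −7.

R(x) = −7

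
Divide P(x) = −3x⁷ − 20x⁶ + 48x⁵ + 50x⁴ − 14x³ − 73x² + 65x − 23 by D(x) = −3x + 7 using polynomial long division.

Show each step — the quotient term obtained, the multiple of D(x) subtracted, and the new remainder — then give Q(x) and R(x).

Step 1: lead(−3x⁷ − 20x⁶ + 48x⁵ + 50x⁴ − 14x³ − 73x² + 65x − 23) ÷ lead(D) = −3x⁷ ÷ −3x = x⁶. Subtract (x⁶)·D = −3x⁷ + 7x⁶. Remainder: −27x⁶ + 48x⁵ + 50x⁴ − 14x³ − 73x² + 65x − 23.
Step 2: lead(−27x⁶ + 48x⁵ + 50x⁴ − 14x³ − 73x² + 65x − 23) ÷ lead(D) = −27x⁶ ÷ −3x = 9x⁵. Subtract (9x⁵)·D = −27x⁶ + 63x⁵. Remainder: −15x⁵ + 50x⁴ − 14x³ − 73x² + 65x − 23.
Step 3: lead(−15x⁵ + 50x⁴ − 14x³ − 73x² + 65x − 23) ÷ lead(D) = −15x⁵ ÷ −3x = 5x⁴. Subtract (5x⁴)·D = −15x⁵ + 35x⁴. Remainder: 15x⁴ − 14x³ − 73x² + 65x − 23.
Step 4: lead(15x⁴ − 14x³ − 73x² + 65x − 23) ÷ lead(D) = 15x⁴ ÷ −3x = −5x³. Subtract (−5x³)·D = 15x⁴ − 35x³. Remainder: 21x³ − 73x² + 65x − 23.
Step 5: lead(21x³ − 73x² + 65x − 23) ÷ lead(D) = 21x³ ÷ −3x = −7x². Subtract (−7x²)·D = 21x³ − 49x². Remainder: −24x² + 65x − 23.
Step 6: lead(−24x² + 65x − 23) ÷ lead(D) = −24x² ÷ −3x = 8x. Subtract (8x)·D = −24x² + 56x. Remainder: 9x − 23.
Step 7: lead(9x − 23) ÷ lead(D) = 9x ÷ −3x = −3. Subtract (−3)·D = 9x − 21. Remainder: −2.

Q(x) = x⁶ + 9x⁵ + 5x⁴ − 5x³ − 7x² + 8x − 3; R(x) = −2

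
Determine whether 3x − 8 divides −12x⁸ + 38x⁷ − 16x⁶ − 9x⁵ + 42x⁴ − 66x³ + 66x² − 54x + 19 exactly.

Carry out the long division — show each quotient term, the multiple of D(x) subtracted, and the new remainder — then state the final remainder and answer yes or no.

Step 1: lead(−12x⁸ + 38x⁷ − 16x⁶ − 9x⁵ + 42x⁴ − 66x³ + 66x² − 54x + 19) ÷ lead(D) = −12x⁸ ÷ 3x = −4x⁷. Subtract (−4x⁷)·D = −12x⁸ + 32x⁷. Remainder: 6x⁷ − 16x⁶ − 9x⁵ + 42x⁴ − 66x³ + 66x² − 54x + 19.
Step 2: lead(6x⁷ − 16x⁶ − 9x⁵ + 42x⁴ − 66x³ + 66x² − 54x + 19) ÷ lead(D) = 6x⁷ ÷ 3x = 2x⁶. Subtract (2x⁶)·D = 6x⁷ − 16x⁶. Remainder: −9x⁵ + 42x⁴ − 66x³ + 66x² − 54x + 19.
Step 3: lead(−9x⁵ + 42x⁴ − 66x³ + 66x² − 54x + 19) ÷ lead(D) = −9x⁵ ÷ 3x = −3x⁴. Subtract (−3x⁴)·D = −9x⁵ + 24x⁴. Remainder: 18x⁴ − 66x³ + 66x² − 54x + 19.
Step 4: lead(18x⁴ − 66x³ + 66x² − 54x + 19) ÷ lead(D) = 18x⁴ ÷ 3x = 6x³. Subtract (6x³)·D = 18x⁴ − 48x³. Remainder: −18x³ + 66x² − 54x + 19.
Step 5: lead(−18x³ + 66x² − 54x + 19) ÷ lead(D) = −18x³ ÷ 3x = −6x². Subtract (−6x²)·D = −18x³ + 48x². Remainder: 18x² − 54x + 19.
Step 6: lead(18x² − 54x + 19) ÷ lead(D) = 18x² ÷ 3x = 6x. Subtract (6x)·D = 18x² − 48x. Remainder: −6x + 19.
Step 7: lead(−6x + 19) ÷ lead(D) = −6x ÷ 3x = −2. Subtract (−2)·D = −6x + 16. Remainder: 3.

R(x) = 3, so D(x) is not a factor of P(x). no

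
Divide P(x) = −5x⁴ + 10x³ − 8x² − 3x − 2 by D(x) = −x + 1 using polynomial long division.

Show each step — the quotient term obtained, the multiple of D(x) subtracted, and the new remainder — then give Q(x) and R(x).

Q(x) = 5x³ − 5x² + 3x + 6; R(x) = −8

Step 1: lead(−5x⁴ + 10x³ − 8x² − 3x − 2) ÷ lead(D) = −5x⁴ ÷ −x = 5x³. Subtract (5x³)·D = −5x⁴ + 5x³. Remainder: 5x³ − 8x² − 3x − 2.
Step 2: lead(5x³ − 8x² − 3x − 2) ÷ lead(D) = 5x³ ÷ −x = −5x². Subtract (−5x²)·D = 5x³ − 5x². Remainder: −3x² − 3x − 2.
Step 3: lead(−3x² − 3x − 2) ÷ lead(D) = −3x² ÷ −x = 3x. Subtract (3x)·D = −3x² + 3x. Remainder: −6x − 2.
Step 4: lead(−6x − 2) ÷ lead(D) = −6x ÷ −x = 6. Subtract (6)·D = −6x + 6. Remainder: −8.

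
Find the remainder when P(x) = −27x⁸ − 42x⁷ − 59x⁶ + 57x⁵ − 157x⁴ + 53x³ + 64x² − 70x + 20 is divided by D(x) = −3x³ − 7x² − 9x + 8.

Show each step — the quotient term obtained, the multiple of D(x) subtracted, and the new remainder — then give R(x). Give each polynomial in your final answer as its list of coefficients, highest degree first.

R = [-3, -4]

Step 1: lead(−27x⁸ − 42x⁷ − 59x⁶ + 57x⁵ − 157x⁴ + 53x³ + 64x² − 70x + 20) ÷ lead(D) = −27x⁸ ÷ −3x³ = 9x⁵. Subtract (9x⁵)·D = −27x⁸ − 63x⁷ − 81x⁶ + 72x⁵. Remainder: 21x⁷ + 22x⁶ − 15x⁵ − 157x⁴ + 53x³ + 64x² − 70x + 20.
Step 2: lead(21x⁷ + 22x⁶ − 15x⁵ − 157x⁴ + 53x³ + 64x² − 70x + 20) ÷ lead(D) = 21x⁷ ÷ −3x³ = −7x⁴. Subtract (−7x⁴)·D = 21x⁷ + 49x⁶ + 63x⁵ − 56x⁴. Remainder: −27x⁶ − 78x⁵ − 101x⁴ + 53x³ + 64x² − 70x + 20.
Step 3: lead(−27x⁶ − 78x⁵ − 101x⁴ + 53x³ + 64x² − 70x + 20) ÷ lead(D) = −27x⁶ ÷ −3x³ = 9x³. Subtract (9x³)·D = −27x⁶ − 63x⁵ − 81x⁴ + 72x³. Remainder: −15x⁵ − 20x⁴ − 19x³ + 64x² − 70x + 20.
Step 4: lead(−15x⁵ − 20x⁴ − 19x³ + 64x² − 70x + 20) ÷ lead(D) = −15x⁵ ÷ −3x³ = 5x². Subtract (5x²)·D = −15x⁵ − 35x⁴ − 45x³ + 40x². Remainder: 15x⁴ + 26x³ + 24x² − 70x + 20.
Step 5: lead(15x⁴ + 26x³ + 24x² − 70x + 20) ÷ lead(D) = 15x⁴ ÷ −3x³ = −5x. Subtract (−5x)·D = 15x⁴ + 35x³ + 45x² − 40x. Remainder: −9x³ − 21x² − 30x + 20.
Step 6: lead(−9x³ − 21x² − 30x + 20) ÷ lead(D) = −9x³ ÷ −3x³ = 3. Subtract (3)·D = −9x³ − 21x² − 27x + 24. Remainder: −3x − 4.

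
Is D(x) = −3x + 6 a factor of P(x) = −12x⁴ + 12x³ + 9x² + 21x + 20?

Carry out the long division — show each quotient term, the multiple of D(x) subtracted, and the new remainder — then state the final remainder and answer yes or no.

Step 1: lead(−12x⁴ + 12x³ + 9x² + 21x + 20) ÷ lead(D) = −12x⁴ ÷ −3x = 4x³. Subtract (4x³)·D = −12x⁴ + 24x³. Remainder: −12x³ + 9x² + 21x + 20.
Step 2: lead(−12x³ + 9x² + 21x + 20) ÷ lead(D) = −12x³ ÷ −3x = 4x². Subtract (4x²)·D = −12x³ + 24x². Remainder: −15x² + 21x + 20.
Step 3: lead(−15x² + 21x + 20) ÷ lead(D) = −15x² ÷ −3x = 5x. Subtract (5x)·D = −15x² + 30x. Remainder: −9x + 20.
Step 4: lead(−9x + 20) ÷ lead(D) = −9x ÷ −3x = 3. Subtract (3)·D = −9x + 18. Remainder: 2.

R(x) = 2, so D(x) is not a factor of P(x). no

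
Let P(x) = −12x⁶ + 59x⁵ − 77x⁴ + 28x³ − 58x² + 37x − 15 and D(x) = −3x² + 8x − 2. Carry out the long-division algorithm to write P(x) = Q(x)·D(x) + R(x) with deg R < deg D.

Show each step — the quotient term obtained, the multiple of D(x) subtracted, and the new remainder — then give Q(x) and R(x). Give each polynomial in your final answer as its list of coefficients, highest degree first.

Step 1: lead(−12x⁶ + 59x⁵ − 77x⁴ + 28x³ − 58x² + 37x − 15) ÷ lead(D) = −12x⁶ ÷ −3x² = 4x⁴. Subtract (4x⁴)·D = −12x⁶ + 32x⁵ − 8x⁴. Remainder: 27x⁵ − 69x⁴ + 28x³ − 58x² + 37x − 15.
Step 2: lead(27x⁵ − 69x⁴ + 28x³ − 58x² + 37x − 15) ÷ lead(D) = 27x⁵ ÷ −3x² = −9x³. Subtract (−9x³)·D = 27x⁵ − 72x⁴ + 18x³. Remainder: 3x⁴ + 10x³ − 58x² + 37x − 15.
Step 3: lead(3x⁴ + 10x³ − 58x² + 37x − 15) ÷ lead(D) = 3x⁴ ÷ −3x² = −x². Subtract (−x²)·D = 3x⁴ − 8x³ + 2x². Remainder: 18x³ − 60x² + 37x − 15.
Step 4: lead(18x³ − 60x² + 37x − 15) ÷ lead(D) = 18x³ ÷ −3x² = −6x. Subtract (−6x)·D = 18x³ − 48x² + 12x. Remainder: −12x² + 25x − 15.
Step 5: lead(−12x² + 25x − 15) ÷ lead(D) = −12x² ÷ −3x² = 4. Subtract (4)·D = −12x² + 32x − 8. Remainder: −7x − 7.

Q = [4, -9, -1, -6, 4]; R = [-7, -7]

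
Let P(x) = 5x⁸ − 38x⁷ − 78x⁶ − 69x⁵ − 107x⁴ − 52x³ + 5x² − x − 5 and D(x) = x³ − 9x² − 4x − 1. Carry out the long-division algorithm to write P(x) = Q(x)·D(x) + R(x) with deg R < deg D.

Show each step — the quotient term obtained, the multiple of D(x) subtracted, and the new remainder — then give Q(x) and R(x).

Q(x) = 5x⁵ + 7x⁴ + 5x³ + 9x² + x − 2; R(x) = −8x − 7

Step 1: lead(5x⁸ − 38x⁷ − 78x⁶ − 69x⁵ − 107x⁴ − 52x³ + 5x² − x − 5) ÷ lead(D) = 5x⁸ ÷ x³ = 5x⁵. Subtract (5x⁵)·D = 5x⁸ − 45x⁷ − 20x⁶ − 5x⁵. Remainder: 7x⁷ − 58x⁶ − 64x⁵ − 107x⁴ − 52x³ + 5x² − x − 5.
Step 2: lead(7x⁷ − 58x⁶ − 64x⁵ − 107x⁴ − 52x³ + 5x² − x − 5) ÷ lead(D) = 7x⁷ ÷ x³ = 7x⁴. Subtract (7x⁴)·D = 7x⁷ − 63x⁶ − 28x⁵ − 7x⁴. Remainder: 5x⁶ − 36x⁵ − 100x⁴ − 52x³ + 5x² − x − 5.
Step 3: lead(5x⁶ − 36x⁵ − 100x⁴ − 52x³ + 5x² − x − 5) ÷ lead(D) = 5x⁶ ÷ x³ = 5x³. Subtract (5x³)·D = 5x⁶ − 45x⁵ − 20x⁴ − 5x³. Remainder: 9x⁵ − 80x⁴ − 47x³ + 5x² − x − 5.
Step 4: lead(9x⁵ − 80x⁴ − 47x³ + 5x² − x − 5) ÷ lead(D) = 9x⁵ ÷ x³ = 9x². Subtract (9x²)·D = 9x⁵ − 81x⁴ − 36x³ − 9x². Remainder: x⁴ − 11x³ + 14x² − x − 5.
Step 5: lead(x⁴ − 11x³ + 14x² − x − 5) ÷ lead(D) = x⁴ ÷ x³ = x. Subtract (x)·D = x⁴ − 9x³ − 4x² − x. Remainder: −2x³ + 18x² − 5.
Step 6: lead(−2x³ + 18x² − 5) ÷ lead(D) = −2x³ ÷ x³ = −2. Subtract (−2)·D = −2x³ + 18x² + 8x + 2. Remainder: −8x − 7.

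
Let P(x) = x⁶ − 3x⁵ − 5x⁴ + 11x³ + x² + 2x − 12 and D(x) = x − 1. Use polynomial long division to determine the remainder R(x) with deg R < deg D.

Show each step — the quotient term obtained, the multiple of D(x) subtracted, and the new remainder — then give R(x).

Step 1: lead(x⁶ − 3x⁵ − 5x⁴ + 11x³ + x² + 2x − 12) ÷ lead(D) = x⁶ ÷ x = x⁵. Subtract (x⁵)·D = x⁶ − x⁵. Remainder: −2x⁵ − 5x⁴ + 11x³ + x² + 2x − 12.
Step 2: lead(−2x⁵ − 5x⁴ + 11x³ + x² + 2x − 12) ÷ lead(D) = −2x⁵ ÷ x = −2x⁴. Subtract (−2x⁴)·D = −2x⁵ + 2x⁴. Remainder: −7x⁴ + 11x³ + x² + 2x − 12.
Step 3: lead(−7x⁴ + 11x³ + x² + 2x − 12) ÷ lead(D) = −7x⁴ ÷ x = −7x³. Subtract (−7x³)·D = −7x⁴ + 7x³. Remainder: 4x³ + x² + 2x − 12.
Step 4: lead(4x³ + x² + 2x − 12) ÷ lead(D) = 4x³ ÷ x = 4x². Subtract (4x²)·D = 4x³ − 4x². Remainder: 5x² + 2x − 12.
Step 5: lead(5x² + 2x − 12) ÷ lead(D) = 5x² ÷ x = 5x. Subtract (5x)·D = 5x² − 5x. Remainder: 7x − 12.
Step 6: lead(7x − 12) ÷ lead(D) = 7x ÷ x = 7. Subtract (7)·D = 7x − 7. Remainder: −5.

R(x) = −5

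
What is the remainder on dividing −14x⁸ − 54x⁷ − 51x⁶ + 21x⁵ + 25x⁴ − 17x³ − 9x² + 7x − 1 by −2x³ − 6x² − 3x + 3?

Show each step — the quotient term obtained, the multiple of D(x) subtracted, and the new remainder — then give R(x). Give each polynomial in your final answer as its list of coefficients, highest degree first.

R = [7, -4]

Step 1: lead(−14x⁸ − 54x⁷ − 51x⁶ + 21x⁵ + 25x⁴ − 17x³ − 9x² + 7x − 1) ÷ lead(D) = −14x⁸ ÷ −2x³ = 7x⁵. Subtract (7x⁵)·D = −14x⁸ − 42x⁷ − 21x⁶ + 21x⁵. Remainder: −12x⁷ − 30x⁶ + 25x⁴ − 17x³ − 9x² + 7x − 1.
Step 2: lead(−12x⁷ − 30x⁶ + 25x⁴ − 17x³ − 9x² + 7x − 1) ÷ lead(D) = −12x⁷ ÷ −2x³ = 6x⁴. Subtract (6x⁴)·D = −12x⁷ − 36x⁶ − 18x⁵ + 18x⁴. Remainder: 6x⁶ + 18x⁵ + 7x⁴ − 17x³ − 9x² + 7x − 1.
Step 3: lead(6x⁶ + 18x⁵ + 7x⁴ − 17x³ − 9x² + 7x − 1) ÷ lead(D) = 6x⁶ ÷ −2x³ = −3x³. Subtract (−3x³)·D = 6x⁶ + 18x⁵ + 9x⁴ − 9x³. Remainder: −2x⁴ − 8x³ − 9x² + 7x − 1.
Step 4: lead(−2x⁴ − 8x³ − 9x² + 7x − 1) ÷ lead(D) = −2x⁴ ÷ −2x³ = x. Subtract (x)·D = −2x⁴ − 6x³ − 3x² + 3x. Remainder: −2x³ − 6x² + 4x − 1.
Step 5: lead(−2x³ − 6x² + 4x − 1) ÷ lead(D) = −2x³ ÷ −2x³ = 1. Subtract (1)·D = −2x³ − 6x² − 3x + 3. Remainder: 7x − 4.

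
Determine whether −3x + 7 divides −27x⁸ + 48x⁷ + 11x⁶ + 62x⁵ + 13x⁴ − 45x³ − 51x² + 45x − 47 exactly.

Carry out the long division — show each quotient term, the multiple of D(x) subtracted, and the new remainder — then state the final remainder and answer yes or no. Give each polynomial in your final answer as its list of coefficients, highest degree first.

R = [9], so D(x) is not a factor of P(x). no

Step 1: lead(−27x⁸ + 48x⁷ + 11x⁶ + 62x⁵ + 13x⁴ − 45x³ − 51x² + 45x − 47) ÷ lead(D) = −27x⁸ ÷ −3x = 9x⁷. Subtract (9x⁷)·D = −27x⁸ + 63x⁷. Remainder: −15x⁷ + 11x⁶ + 62x⁵ + 13x⁴ − 45x³ − 51x² + 45x − 47.
Step 2: lead(−15x⁷ + 11x⁶ + 62x⁵ + 13x⁴ − 45x³ − 51x² + 45x − 47) ÷ lead(D) = −15x⁷ ÷ −3x = 5x⁶. Subtract (5x⁶)·D = −15x⁷ + 35x⁶. Remainder: −24x⁶ + 62x⁵ + 13x⁴ − 45x³ − 51x² + 45x − 47.
Step 3: lead(−24x⁶ + 62x⁵ + 13x⁴ − 45x³ − 51x² + 45x − 47) ÷ lead(D) = −24x⁶ ÷ −3x = 8x⁵. Subtract (8x⁵)·D = −24x⁶ + 56x⁵. Remainder: 6x⁵ + 13x⁴ − 45x³ − 51x² + 45x − 47.
Step 4: lead(6x⁵ + 13x⁴ − 45x³ − 51x² + 45x − 47) ÷ lead(D) = 6x⁵ ÷ −3x = −2x⁴. Subtract (−2x⁴)·D = 6x⁵ − 14x⁴. Remainder: 27x⁴ − 45x³ − 51x² + 45x − 47.
Step 5: lead(27x⁴ − 45x³ − 51x² + 45x − 47) ÷ lead(D) = 27x⁴ ÷ −3x = −9x³. Subtract (−9x³)·D = 27x⁴ − 63x³. Remainder: 18x³ − 51x² + 45x − 47.
Step 6: lead(18x³ − 51x² + 45x − 47) ÷ lead(D) = 18x³ ÷ −3x = −6x². Subtract (−6x²)·D = 18x³ − 42x². Remainder: −9x² + 45x − 47.
Step 7: lead(−9x² + 45x − 47) ÷ lead(D) = −9x² ÷ −3x = 3x. Subtract (3x)·D = −9x² + 21x. Remainder: 24x − 47.
Step 8: lead(24x − 47) ÷ lead(D) = 24x ÷ −3x = −8. Subtract (−8)·D = 24x − 56. Remainder: 9.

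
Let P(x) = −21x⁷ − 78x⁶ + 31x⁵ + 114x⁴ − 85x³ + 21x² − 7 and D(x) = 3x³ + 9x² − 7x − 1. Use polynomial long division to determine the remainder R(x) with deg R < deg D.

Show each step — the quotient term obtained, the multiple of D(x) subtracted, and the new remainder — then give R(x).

Step 1: lead(−21x⁷ − 78x⁶ + 31x⁵ + 114x⁴ − 85x³ + 21x² − 7) ÷ lead(D) = −21x⁷ ÷ 3x³ = −7x⁴. Subtract (−7x⁴)·D = −21x⁷ − 63x⁶ + 49x⁵ + 7x⁴. Remainder: −15x⁶ − 18x⁵ + 107x⁴ − 85x³ + 21x² − 7.
Step 2: lead(−15x⁶ − 18x⁵ + 107x⁴ − 85x³ + 21x² − 7) ÷ lead(D) = −15x⁶ ÷ 3x³ = −5x³. Subtract (−5x³)·D = −15x⁶ − 45x⁵ + 35x⁴ + 5x³. Remainder: 27x⁵ + 72x⁴ − 90x³ + 21x² − 7.
Step 3: lead(27x⁵ + 72x⁴ − 90x³ + 21x² − 7) ÷ lead(D) = 27x⁵ ÷ 3x³ = 9x². Subtract (9x²)·D = 27x⁵ + 81x⁴ − 63x³ − 9x². Remainder: −9x⁴ − 27x³ + 30x² − 7.
Step 4: lead(−9x⁴ − 27x³ + 30x² − 7) ÷ lead(D) = −9x⁴ ÷ 3x³ = −3x. Subtract (−3x)·D = −9x⁴ − 27x³ + 21x² + 3x. Remainder: 9x² − 3x − 7.

R(x) = 9x² − 3x − 7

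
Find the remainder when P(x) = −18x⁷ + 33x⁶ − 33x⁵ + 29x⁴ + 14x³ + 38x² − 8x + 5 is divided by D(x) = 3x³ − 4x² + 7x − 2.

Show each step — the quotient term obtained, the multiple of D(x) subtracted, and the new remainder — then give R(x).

Step 1: lead(−18x⁷ + 33x⁶ − 33x⁵ + 29x⁴ + 14x³ + 38x² − 8x + 5) ÷ lead(D) = −18x⁷ ÷ 3x³ = −6x⁴. Subtract (−6x⁴)·D = −18x⁷ + 24x⁶ − 42x⁵ + 12x⁴. Remainder: 9x⁶ + 9x⁵ + 17x⁴ + 14x³ + 38x² − 8x + 5.
Step 2: lead(9x⁶ + 9x⁵ + 17x⁴ + 14x³ + 38x² − 8x + 5) ÷ lead(D) = 9x⁶ ÷ 3x³ = 3x³. Subtract (3x³)·D = 9x⁶ − 12x⁵ + 21x⁴ − 6x³. Remainder: 21x⁵ − 4x⁴ + 20x³ + 38x² − 8x + 5.
Step 3: lead(21x⁵ − 4x⁴ + 20x³ + 38x² − 8x + 5) ÷ lead(D) = 21x⁵ ÷ 3x³ = 7x². Subtract (7x²)·D = 21x⁵ − 28x⁴ + 49x³ − 14x². Remainder: 24x⁴ − 29x³ + 52x² − 8x + 5.
Step 4: lead(24x⁴ − 29x³ + 52x² − 8x + 5) ÷ lead(D) = 24x⁴ ÷ 3x³ = 8x. Subtract (8x)·D = 24x⁴ − 32x³ + 56x² − 16x. Remainder: 3x³ − 4x² + 8x + 5.
Step 5: lead(3x³ − 4x² + 8x + 5) ÷ lead(D) = 3x³ ÷ 3x³ = 1. Subtract (1)·D = 3x³ − 4x² + 7x − 2. Remainder: x + 7.

R(x) = x + 7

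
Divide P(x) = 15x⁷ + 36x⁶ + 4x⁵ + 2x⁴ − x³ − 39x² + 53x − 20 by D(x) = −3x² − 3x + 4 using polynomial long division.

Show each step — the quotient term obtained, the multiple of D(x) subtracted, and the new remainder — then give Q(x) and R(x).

Q(x) = −5x⁵ − 7x⁴ − x³ − 9x² + 8x − 7; R(x) = 8

Step 1: lead(15x⁷ + 36x⁶ + 4x⁵ + 2x⁴ − x³ − 39x² + 53x − 20) ÷ lead(D) = 15x⁷ ÷ −3x² = −5x⁵. Subtract (−5x⁵)·D = 15x⁷ + 15x⁶ − 20x⁵. Remainder: 21x⁶ + 24x⁵ + 2x⁴ − x³ − 39x² + 53x − 20.
Step 2: lead(21x⁶ + 24x⁵ + 2x⁴ − x³ − 39x² + 53x − 20) ÷ lead(D) = 21x⁶ ÷ −3x² = −7x⁴. Subtract (−7x⁴)·D = 21x⁶ + 21x⁵ − 28x⁴. Remainder: 3x⁵ + 30x⁴ − x³ − 39x² + 53x − 20.
Step 3: lead(3x⁵ + 30x⁴ − x³ − 39x² + 53x − 20) ÷ lead(D) = 3x⁵ ÷ −3x² = −x³. Subtract (−x³)·D = 3x⁵ + 3x⁴ − 4x³. Remainder: 27x⁴ + 3x³ − 39x² + 53x − 20.
Step 4: lead(27x⁴ + 3x³ − 39x² + 53x − 20) ÷ lead(D) = 27x⁴ ÷ −3x² = −9x². Subtract (−9x²)·D = 27x⁴ + 27x³ − 36x². Remainder: −24x³ − 3x² + 53x − 20.
Step 5: lead(−24x³ − 3x² + 53x − 20) ÷ lead(D) = −24x³ ÷ −3x² = 8x. Subtract (8x)·D = −24x³ − 24x² + 32x. Remainder: 21x² + 21x − 20.
Step 6: lead(21x² + 21x − 20) ÷ lead(D) = 21x² ÷ −3x² = −7. Subtract (−7)·D = 21x² + 21x − 28. Remainder: 8.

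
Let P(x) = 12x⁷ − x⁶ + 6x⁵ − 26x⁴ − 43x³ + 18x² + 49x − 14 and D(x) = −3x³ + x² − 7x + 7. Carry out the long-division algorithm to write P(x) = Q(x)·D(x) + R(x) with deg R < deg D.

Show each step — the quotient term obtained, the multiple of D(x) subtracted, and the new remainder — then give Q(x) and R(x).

Step 1: lead(12x⁷ − x⁶ + 6x⁵ − 26x⁴ − 43x³ + 18x² + 49x − 14) ÷ lead(D) = 12x⁷ ÷ −3x³ = −4x⁴. Subtract (−4x⁴)·D = 12x⁷ − 4x⁶ + 28x⁵ − 28x⁴. Remainder: 3x⁶ − 22x⁵ + 2x⁴ − 43x³ + 18x² + 49x − 14.
Step 2: lead(3x⁶ − 22x⁵ + 2x⁴ − 43x³ + 18x² + 49x − 14) ÷ lead(D) = 3x⁶ ÷ −3x³ = −x³. Subtract (−x³)·D = 3x⁶ − x⁵ + 7x⁴ − 7x³. Remainder: −21x⁵ − 5x⁴ − 36x³ + 18x² + 49x − 14.
Step 3: lead(−21x⁵ − 5x⁴ − 36x³ + 18x² + 49x − 14) ÷ lead(D) = −21x⁵ ÷ −3x³ = 7x². Subtract (7x²)·D = −21x⁵ + 7x⁴ − 49x³ + 49x². Remainder: −12x⁴ + 13x³ − 31x² + 49x − 14.
Step 4: lead(−12x⁴ + 13x³ − 31x² + 49x − 14) ÷ lead(D) = −12x⁴ ÷ −3x³ = 4x. Subtract (4x)·D = −12x⁴ + 4x³ − 28x² + 28x. Remainder: 9x³ − 3x² + 21x − 14.
Step 5: lead(9x³ − 3x² + 21x − 14) ÷ lead(D) = 9x³ ÷ −3x³ = −3. Subtract (−3)·D = 9x³ − 3x² + 21x − 21. Remainder: 7.

Q(x) = −4x⁴ − x³ + 7x² + 4x − 3; R(x) = 7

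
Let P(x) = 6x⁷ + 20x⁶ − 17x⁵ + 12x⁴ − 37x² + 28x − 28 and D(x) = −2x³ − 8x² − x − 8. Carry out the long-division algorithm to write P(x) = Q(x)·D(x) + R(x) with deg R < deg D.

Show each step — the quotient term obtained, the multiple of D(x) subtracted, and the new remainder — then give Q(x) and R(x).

Step 1: lead(6x⁷ + 20x⁶ − 17x⁵ + 12x⁴ − 37x² + 28x − 28) ÷ lead(D) = 6x⁷ ÷ −2x³ = −3x⁴. Subtract (−3x⁴)·D = 6x⁷ + 24x⁶ + 3x⁵ + 24x⁴. Remainder: −4x⁶ − 20x⁵ − 12x⁴ − 37x² + 28x − 28.
Step 2: lead(−4x⁶ − 20x⁵ − 12x⁴ − 37x² + 28x − 28) ÷ lead(D) = −4x⁶ ÷ −2x³ = 2x³. Subtract (2x³)·D = −4x⁶ − 16x⁵ − 2x⁴ − 16x³. Remainder: −4x⁵ − 10x⁴ + 16x³ − 37x² + 28x − 28.
Step 3: lead(−4x⁵ − 10x⁴ + 16x³ − 37x² + 28x − 28) ÷ lead(D) = −4x⁵ ÷ −2x³ = 2x². Subtract (2x²)·D = −4x⁵ − 16x⁴ − 2x³ − 16x². Remainder: 6x⁴ + 18x³ − 21x² + 28x − 28.
Step 4: lead(6x⁴ + 18x³ − 21x² + 28x − 28) ÷ lead(D) = 6x⁴ ÷ −2x³ = −3x. Subtract (−3x)·D = 6x⁴ + 24x³ + 3x² + 24x. Remainder: −6x³ − 24x² + 4x − 28.
Step 5: lead(−6x³ − 24x² + 4x − 28) ÷ lead(D) = −6x³ ÷ −2x³ = 3. Subtract (3)·D = −6x³ − 24x² − 3x − 24. Remainder: 7x − 4.

Q(x) = −3x⁴ + 2x³ + 2x² − 3x + 3; R(x) = 7x − 4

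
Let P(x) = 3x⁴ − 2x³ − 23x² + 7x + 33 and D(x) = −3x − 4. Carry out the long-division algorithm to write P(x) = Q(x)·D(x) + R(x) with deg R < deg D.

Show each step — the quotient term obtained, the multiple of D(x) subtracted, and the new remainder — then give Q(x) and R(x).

Q(x) = −x³ + 2x² + 5x − 9; R(x) = −3

Step 1: lead(3x⁴ − 2x³ − 23x² + 7x + 33) ÷ lead(D) = 3x⁴ ÷ −3x = −x³. Subtract (−x³)·D = 3x⁴ + 4x³. Remainder: −6x³ − 23x² + 7x + 33.
Step 2: lead(−6x³ − 23x² + 7x + 33) ÷ lead(D) = −6x³ ÷ −3x = 2x². Subtract (2x²)·D = −6x³ − 8x². Remainder: −15x² + 7x + 33.
Step 3: lead(−15x² + 7x + 33) ÷ lead(D) = −15x² ÷ −3x = 5x. Subtract (5x)·D = −15x² − 20x. Remainder: 27x + 33.
Step 4: lead(27x + 33) ÷ lead(D) = 27x ÷ −3x = −9. Subtract (−9)·D = 27x + 36. Remainder: −3.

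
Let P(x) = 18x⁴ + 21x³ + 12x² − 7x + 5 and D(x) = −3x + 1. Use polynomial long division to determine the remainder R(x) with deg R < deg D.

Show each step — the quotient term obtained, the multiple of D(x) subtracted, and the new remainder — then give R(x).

Step 1: lead(18x⁴ + 21x³ + 12x² − 7x + 5) ÷ lead(D) = 18x⁴ ÷ −3x = −6x³. Subtract (−6x³)·D = 18x⁴ − 6x³. Remainder: 27x³ + 12x² − 7x + 5.
Step 2: lead(27x³ + 12x² − 7x + 5) ÷ lead(D) = 27x³ ÷ −3x = −9x². Subtract (−9x²)·D = 27x³ − 9x². Remainder: 21x² − 7x + 5.
Step 3: lead(21x² − 7x + 5) ÷ lead(D) = 21x² ÷ −3x = −7x. Subtract (−7x)·D = 21x² − 7x. Remainder: 5.

R(x) = 5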